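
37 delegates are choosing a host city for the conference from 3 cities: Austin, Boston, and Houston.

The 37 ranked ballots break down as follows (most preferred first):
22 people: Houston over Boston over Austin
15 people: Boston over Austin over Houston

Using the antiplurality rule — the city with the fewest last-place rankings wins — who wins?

Last-place votes: Austin 22, Boston 0, Houston 15.

Boston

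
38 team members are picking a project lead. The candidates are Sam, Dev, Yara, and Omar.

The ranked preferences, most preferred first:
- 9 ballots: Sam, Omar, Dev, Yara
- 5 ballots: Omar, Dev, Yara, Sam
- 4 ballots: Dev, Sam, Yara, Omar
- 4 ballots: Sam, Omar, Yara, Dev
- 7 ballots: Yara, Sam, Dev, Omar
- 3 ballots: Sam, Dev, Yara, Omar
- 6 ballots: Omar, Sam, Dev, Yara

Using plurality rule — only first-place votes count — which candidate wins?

First-place votes: Sam 16, Dev 4, Yara 7, Omar 11.

Sam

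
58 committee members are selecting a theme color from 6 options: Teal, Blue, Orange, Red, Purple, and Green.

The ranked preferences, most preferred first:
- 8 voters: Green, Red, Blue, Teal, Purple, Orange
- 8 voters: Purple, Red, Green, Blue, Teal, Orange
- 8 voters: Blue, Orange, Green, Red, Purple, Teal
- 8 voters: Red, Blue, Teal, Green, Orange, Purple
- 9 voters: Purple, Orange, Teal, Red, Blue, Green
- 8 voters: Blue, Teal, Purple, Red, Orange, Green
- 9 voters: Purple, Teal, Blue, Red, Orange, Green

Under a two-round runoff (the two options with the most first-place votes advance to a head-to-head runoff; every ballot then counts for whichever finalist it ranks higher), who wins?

Blue

Round 1 first-place votes: Teal 0, Blue 16, Orange 0, Red 8, Purple 26, Green 8. Purple and Blue advance.
Runoff: Purple is ranked above Blue on 26 ballots, Blue above Purple on 32.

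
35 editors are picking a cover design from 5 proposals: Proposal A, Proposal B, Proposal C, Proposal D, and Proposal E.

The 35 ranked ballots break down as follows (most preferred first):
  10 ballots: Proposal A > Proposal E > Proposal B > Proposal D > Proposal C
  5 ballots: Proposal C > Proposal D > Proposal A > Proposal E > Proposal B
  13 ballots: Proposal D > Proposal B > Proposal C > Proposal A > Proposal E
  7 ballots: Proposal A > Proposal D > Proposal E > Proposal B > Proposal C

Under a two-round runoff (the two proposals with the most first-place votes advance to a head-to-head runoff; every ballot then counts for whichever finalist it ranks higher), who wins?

Proposal D

Round 1 first-place votes: Proposal A 17, Proposal B 0, Proposal C 5, Proposal D 13, Proposal E 0. Proposal A and Proposal D advance.
Runoff: Proposal A is ranked above Proposal D on 17 ballots, Proposal D above Proposal A on 18.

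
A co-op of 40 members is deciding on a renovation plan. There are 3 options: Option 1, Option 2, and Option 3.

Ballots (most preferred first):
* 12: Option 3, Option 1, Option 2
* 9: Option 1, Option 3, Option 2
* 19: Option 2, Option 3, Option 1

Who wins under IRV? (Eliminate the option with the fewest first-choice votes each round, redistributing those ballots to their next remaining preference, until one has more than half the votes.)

Round 1: Option 1 9, Option 2 19, Option 3 12. Option 1 eliminated.
Round 2: Option 2 19, Option 3 21. Option 3 has a majority (≥21).

Option 3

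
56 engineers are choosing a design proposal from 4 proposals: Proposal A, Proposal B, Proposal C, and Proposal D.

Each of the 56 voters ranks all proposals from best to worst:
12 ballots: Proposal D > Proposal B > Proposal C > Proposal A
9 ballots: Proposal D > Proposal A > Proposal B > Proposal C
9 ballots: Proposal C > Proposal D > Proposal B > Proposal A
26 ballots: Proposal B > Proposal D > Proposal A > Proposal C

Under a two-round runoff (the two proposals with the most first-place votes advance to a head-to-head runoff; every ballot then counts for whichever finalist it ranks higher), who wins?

Round 1 first-place votes: Proposal A 0, Proposal B 26, Proposal C 9, Proposal D 21. Proposal B and Proposal D advance.
Runoff: Proposal B is ranked above Proposal D on 26 ballots, Proposal D above Proposal B on 30.

Proposal D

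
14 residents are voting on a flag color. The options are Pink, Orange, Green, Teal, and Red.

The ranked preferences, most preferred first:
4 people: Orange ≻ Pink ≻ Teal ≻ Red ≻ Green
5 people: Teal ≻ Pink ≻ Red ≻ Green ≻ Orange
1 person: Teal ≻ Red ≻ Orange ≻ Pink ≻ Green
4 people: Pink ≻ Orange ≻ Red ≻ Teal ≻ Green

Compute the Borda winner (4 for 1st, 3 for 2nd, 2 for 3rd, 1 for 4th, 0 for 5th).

Pink: 4×3 + 5×3 + 1×1 + 4×4 = 44
Orange: 4×4 + 5×0 + 1×2 + 4×3 = 30
Green: 4×0 + 5×1 + 1×0 + 4×0 = 5
Teal: 4×2 + 5×4 + 1×4 + 4×1 = 36
Red: 4×1 + 5×2 + 1×3 + 4×2 = 25

Pink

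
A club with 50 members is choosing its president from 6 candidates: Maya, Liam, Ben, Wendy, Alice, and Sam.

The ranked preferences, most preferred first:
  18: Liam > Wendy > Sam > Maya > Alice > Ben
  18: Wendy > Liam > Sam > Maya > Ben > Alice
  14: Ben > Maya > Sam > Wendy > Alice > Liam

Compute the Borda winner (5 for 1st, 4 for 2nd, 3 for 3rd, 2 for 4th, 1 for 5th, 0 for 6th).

Maya: 18×2 + 18×2 + 14×4 = 128
Liam: 18×5 + 18×4 + 14×0 = 162
Ben: 18×0 + 18×1 + 14×5 = 88
Wendy: 18×4 + 18×5 + 14×2 = 190
Alice: 18×1 + 18×0 + 14×1 = 32
Sam: 18×3 + 18×3 + 14×3 = 150

Wendy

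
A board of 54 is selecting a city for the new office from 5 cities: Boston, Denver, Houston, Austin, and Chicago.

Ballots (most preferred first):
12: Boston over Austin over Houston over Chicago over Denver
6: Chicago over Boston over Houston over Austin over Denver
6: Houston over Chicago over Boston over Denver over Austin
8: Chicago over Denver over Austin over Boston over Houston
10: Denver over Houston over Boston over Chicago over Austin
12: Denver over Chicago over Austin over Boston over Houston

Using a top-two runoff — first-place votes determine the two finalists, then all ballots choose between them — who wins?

Chicago

Round 1 first-place votes: Boston 12, Denver 22, Houston 6, Austin 0, Chicago 14. Denver and Chicago advance.
Runoff: Denver is ranked above Chicago on 22 ballots, Chicago above Denver on 32.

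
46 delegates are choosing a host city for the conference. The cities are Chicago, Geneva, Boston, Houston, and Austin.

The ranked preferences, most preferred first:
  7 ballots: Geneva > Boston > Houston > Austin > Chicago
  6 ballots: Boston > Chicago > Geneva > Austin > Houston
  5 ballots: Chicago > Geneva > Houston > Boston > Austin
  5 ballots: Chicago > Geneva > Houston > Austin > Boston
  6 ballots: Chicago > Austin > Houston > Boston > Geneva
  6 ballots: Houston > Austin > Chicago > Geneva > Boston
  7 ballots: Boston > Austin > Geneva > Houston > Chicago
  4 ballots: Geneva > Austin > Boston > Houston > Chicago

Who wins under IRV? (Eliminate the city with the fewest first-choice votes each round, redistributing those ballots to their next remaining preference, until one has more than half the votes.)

Round 1: Chicago 16, Geneva 11, Boston 13, Houston 6, Austin 0. Austin eliminated.
Round 2: Chicago 16, Geneva 11, Boston 13, Houston 6. Houston eliminated.
Round 3: Chicago 22, Geneva 11, Boston 13. Geneva eliminated.
Round 4: Chicago 22, Boston 24. Boston has a majority (≥24).

Boston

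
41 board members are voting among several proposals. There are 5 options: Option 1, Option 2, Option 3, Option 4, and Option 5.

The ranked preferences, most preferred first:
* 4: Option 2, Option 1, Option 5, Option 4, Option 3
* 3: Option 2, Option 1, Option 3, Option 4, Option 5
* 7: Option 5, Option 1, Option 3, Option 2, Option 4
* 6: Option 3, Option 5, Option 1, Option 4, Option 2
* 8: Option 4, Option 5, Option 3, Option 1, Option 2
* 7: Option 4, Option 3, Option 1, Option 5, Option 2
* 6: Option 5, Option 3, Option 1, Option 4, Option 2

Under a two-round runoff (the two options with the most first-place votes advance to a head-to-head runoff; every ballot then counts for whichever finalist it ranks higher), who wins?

Round 1 first-place votes: Option 1 0, Option 2 7, Option 3 6, Option 4 15, Option 5 13. Option 4 and Option 5 advance.
Runoff: Option 4 is ranked above Option 5 on 18 ballots, Option 5 above Option 4 on 23.

Option 5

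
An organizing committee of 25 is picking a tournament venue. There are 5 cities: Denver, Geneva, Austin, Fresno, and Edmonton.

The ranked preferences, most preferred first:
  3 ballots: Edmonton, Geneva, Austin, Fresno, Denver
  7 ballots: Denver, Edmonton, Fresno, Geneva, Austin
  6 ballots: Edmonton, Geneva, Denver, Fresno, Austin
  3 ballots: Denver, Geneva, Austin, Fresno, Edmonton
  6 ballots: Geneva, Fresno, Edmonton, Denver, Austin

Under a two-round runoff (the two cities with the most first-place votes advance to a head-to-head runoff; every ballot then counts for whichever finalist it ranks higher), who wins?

Round 1 first-place votes: Denver 10, Geneva 6, Austin 0, Fresno 0, Edmonton 9. Denver and Edmonton advance.
Runoff: Denver is ranked above Edmonton on 10 ballots, Edmonton above Denver on 15.

Edmonton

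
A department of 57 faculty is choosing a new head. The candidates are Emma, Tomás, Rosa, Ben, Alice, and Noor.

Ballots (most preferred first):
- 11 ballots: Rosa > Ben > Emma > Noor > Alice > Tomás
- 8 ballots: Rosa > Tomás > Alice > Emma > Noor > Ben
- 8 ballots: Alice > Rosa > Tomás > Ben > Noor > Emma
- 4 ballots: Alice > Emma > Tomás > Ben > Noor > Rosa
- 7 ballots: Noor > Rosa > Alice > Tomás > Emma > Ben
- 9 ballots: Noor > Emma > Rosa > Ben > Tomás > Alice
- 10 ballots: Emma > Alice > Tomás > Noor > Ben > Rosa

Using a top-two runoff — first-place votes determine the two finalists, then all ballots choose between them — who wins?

Round 1 first-place votes: Emma 10, Tomás 0, Rosa 19, Ben 0, Alice 12, Noor 16. Rosa and Noor advance.
Runoff: Rosa is ranked above Noor on 27 ballots, Noor above Rosa on 30.

Noor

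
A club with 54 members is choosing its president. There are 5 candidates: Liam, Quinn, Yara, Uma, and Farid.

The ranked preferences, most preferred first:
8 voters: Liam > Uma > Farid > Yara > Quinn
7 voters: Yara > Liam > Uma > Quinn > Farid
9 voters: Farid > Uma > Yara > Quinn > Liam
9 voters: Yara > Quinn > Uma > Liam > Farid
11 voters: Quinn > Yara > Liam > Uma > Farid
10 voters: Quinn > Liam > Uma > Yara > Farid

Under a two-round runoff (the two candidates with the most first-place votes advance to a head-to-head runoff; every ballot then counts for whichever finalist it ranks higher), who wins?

Yara

Round 1 first-place votes: Liam 8, Quinn 21, Yara 16, Uma 0, Farid 9. Quinn and Yara advance.
Runoff: Quinn is ranked above Yara on 21 ballots, Yara above Quinn on 33.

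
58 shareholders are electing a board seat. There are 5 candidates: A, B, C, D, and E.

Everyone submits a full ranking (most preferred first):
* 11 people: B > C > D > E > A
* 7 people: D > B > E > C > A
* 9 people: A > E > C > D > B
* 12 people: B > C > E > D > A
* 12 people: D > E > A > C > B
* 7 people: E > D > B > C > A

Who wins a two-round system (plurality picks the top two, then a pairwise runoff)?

Round 1 first-place votes: A 9, B 23, C 0, D 19, E 7. B and D advance.
Runoff: B is ranked above D on 23 ballots, D above B on 35.

D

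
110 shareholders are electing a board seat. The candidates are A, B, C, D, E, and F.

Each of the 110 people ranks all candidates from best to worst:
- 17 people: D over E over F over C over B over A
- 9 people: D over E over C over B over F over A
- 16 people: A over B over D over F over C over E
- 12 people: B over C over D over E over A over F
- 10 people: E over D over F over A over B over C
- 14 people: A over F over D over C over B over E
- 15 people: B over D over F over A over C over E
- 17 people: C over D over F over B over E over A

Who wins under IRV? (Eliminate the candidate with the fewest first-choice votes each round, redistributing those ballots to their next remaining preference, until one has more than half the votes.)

D

Round 1: A 30, B 27, C 17, D 26, E 10, F 0. F eliminated.
Round 2: A 30, B 27, C 17, D 26, E 10. E eliminated.
Round 3: A 30, B 27, C 17, D 36. C eliminated.
Round 4: A 30, B 27, D 53. B eliminated.
Round 5: A 30, D 80. D has a majority (≥56).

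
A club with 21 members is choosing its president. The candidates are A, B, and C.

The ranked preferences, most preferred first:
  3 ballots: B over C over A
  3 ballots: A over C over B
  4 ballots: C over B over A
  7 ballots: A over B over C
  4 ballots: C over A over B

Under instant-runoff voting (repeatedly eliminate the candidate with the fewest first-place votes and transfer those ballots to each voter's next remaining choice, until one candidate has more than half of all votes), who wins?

Round 1: A 10, B 3, C 8. B eliminated.
Round 2: A 10, C 11. C has a majority (≥11).

C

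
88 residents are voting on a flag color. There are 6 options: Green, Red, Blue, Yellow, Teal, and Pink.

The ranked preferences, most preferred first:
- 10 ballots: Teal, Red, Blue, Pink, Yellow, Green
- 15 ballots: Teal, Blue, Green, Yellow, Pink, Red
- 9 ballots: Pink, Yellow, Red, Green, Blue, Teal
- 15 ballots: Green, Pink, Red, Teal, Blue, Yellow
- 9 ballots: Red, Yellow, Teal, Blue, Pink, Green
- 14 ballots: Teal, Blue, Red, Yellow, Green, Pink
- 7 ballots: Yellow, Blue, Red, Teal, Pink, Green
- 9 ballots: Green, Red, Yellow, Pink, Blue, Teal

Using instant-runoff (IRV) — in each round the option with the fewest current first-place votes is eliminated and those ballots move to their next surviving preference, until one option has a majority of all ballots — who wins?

Red

Round 1: Green 24, Red 9, Blue 0, Yellow 7, Teal 39, Pink 9. Blue eliminated.
Round 2: Green 24, Red 9, Yellow 7, Teal 39, Pink 9. Yellow eliminated.
Round 3: Green 24, Red 16, Teal 39, Pink 9. Pink eliminated.
Round 4: Green 24, Red 25, Teal 39. Green eliminated.
Round 5: Red 49, Teal 39. Red has a majority (≥45).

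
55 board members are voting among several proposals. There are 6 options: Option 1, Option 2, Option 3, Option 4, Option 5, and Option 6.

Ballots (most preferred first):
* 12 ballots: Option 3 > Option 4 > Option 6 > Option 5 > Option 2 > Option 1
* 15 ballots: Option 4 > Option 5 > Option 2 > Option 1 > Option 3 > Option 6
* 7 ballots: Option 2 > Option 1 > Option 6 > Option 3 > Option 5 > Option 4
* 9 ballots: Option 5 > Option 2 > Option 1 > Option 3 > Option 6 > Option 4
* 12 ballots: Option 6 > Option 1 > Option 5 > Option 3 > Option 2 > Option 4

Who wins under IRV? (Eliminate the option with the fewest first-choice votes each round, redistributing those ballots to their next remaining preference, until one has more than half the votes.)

Option 3

Round 1: Option 1 0, Option 2 7, Option 3 12, Option 4 15, Option 5 9, Option 6 12. Option 1 eliminated.
Round 2: Option 2 7, Option 3 12, Option 4 15, Option 5 9, Option 6 12. Option 2 eliminated.
Round 3: Option 3 12, Option 4 15, Option 5 9, Option 6 19. Option 5 eliminated.
Round 4: Option 3 21, Option 4 15, Option 6 19. Option 4 eliminated.
Round 5: Option 3 36, Option 6 19. Option 3 has a majority (≥28).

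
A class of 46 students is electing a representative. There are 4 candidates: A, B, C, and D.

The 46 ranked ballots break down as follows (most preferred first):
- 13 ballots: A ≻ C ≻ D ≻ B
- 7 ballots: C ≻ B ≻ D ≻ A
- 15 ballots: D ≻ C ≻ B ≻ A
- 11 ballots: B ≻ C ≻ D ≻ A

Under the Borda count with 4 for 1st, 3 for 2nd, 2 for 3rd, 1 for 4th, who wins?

C

A: 13×4 + 7×1 + 15×1 + 11×1 = 85
B: 13×1 + 7×3 + 15×2 + 11×4 = 108
C: 13×3 + 7×4 + 15×3 + 11×3 = 145
D: 13×2 + 7×2 + 15×4 + 11×2 = 122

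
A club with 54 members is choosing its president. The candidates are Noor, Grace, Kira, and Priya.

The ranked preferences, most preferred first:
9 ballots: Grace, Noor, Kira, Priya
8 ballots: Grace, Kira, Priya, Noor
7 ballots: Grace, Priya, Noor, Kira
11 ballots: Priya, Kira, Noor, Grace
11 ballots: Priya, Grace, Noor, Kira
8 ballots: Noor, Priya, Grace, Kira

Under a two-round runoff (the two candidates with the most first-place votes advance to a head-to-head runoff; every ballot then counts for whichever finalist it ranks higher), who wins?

Round 1 first-place votes: Noor 8, Grace 24, Kira 0, Priya 22. Grace and Priya advance.
Runoff: Grace is ranked above Priya on 24 ballots, Priya above Grace on 30.

Priya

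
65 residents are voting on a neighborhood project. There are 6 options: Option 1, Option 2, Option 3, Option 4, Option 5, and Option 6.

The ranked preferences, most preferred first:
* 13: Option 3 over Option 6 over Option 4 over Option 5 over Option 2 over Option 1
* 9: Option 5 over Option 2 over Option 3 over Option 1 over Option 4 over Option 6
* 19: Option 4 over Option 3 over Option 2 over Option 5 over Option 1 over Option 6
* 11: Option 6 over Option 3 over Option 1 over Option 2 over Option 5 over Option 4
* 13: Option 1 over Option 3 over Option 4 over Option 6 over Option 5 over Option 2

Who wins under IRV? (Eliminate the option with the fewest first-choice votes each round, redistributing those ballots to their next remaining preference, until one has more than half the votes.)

Round 1: Option 1 13, Option 2 0, Option 3 13, Option 4 19, Option 5 9, Option 6 11. Option 2 eliminated.
Round 2: Option 1 13, Option 3 13, Option 4 19, Option 5 9, Option 6 11. Option 5 eliminated.
Round 3: Option 1 13, Option 3 22, Option 4 19, Option 6 11. Option 6 eliminated.
Round 4: Option 1 13, Option 3 33, Option 4 19. Option 3 has a majority (≥33).

Option 3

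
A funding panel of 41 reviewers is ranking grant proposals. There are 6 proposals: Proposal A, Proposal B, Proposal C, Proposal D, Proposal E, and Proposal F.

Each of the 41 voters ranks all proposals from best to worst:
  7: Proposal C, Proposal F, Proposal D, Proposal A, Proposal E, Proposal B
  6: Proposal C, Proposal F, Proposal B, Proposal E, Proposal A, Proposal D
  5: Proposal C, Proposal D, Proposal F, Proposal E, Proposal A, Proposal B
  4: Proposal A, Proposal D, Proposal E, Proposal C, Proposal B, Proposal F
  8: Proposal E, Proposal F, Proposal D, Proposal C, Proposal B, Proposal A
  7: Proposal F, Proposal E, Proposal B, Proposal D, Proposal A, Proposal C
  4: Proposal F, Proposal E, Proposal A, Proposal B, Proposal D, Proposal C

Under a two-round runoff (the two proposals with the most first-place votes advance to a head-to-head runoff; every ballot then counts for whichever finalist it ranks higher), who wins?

Proposal C

Round 1 first-place votes: Proposal A 4, Proposal B 0, Proposal C 18, Proposal D 0, Proposal E 8, Proposal F 11. Proposal C and Proposal F advance.
Runoff: Proposal C is ranked above Proposal F on 22 ballots, Proposal F above Proposal C on 19.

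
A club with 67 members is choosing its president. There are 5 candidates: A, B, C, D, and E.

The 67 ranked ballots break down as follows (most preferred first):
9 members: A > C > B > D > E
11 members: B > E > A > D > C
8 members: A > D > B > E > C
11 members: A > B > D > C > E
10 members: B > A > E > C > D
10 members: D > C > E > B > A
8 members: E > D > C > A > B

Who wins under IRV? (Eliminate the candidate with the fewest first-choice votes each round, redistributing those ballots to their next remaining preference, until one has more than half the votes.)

A

Round 1: A 28, B 21, C 0, D 10, E 8. C eliminated.
Round 2: A 28, B 21, D 10, E 8. E eliminated.
Round 3: A 28, B 21, D 18. D eliminated.
Round 4: A 36, B 31. A has a majority (≥34).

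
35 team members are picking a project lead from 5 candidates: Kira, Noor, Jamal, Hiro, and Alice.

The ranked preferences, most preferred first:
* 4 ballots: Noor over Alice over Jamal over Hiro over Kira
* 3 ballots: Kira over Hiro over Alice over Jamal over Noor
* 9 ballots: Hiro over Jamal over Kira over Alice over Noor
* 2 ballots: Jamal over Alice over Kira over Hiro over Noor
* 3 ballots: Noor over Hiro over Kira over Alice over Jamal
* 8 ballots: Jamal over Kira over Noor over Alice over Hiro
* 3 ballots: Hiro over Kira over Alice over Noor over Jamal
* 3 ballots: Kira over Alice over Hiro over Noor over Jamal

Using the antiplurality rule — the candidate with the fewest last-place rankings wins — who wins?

Alice

Last-place votes: Kira 4, Noor 14, Jamal 9, Hiro 8, Alice 0.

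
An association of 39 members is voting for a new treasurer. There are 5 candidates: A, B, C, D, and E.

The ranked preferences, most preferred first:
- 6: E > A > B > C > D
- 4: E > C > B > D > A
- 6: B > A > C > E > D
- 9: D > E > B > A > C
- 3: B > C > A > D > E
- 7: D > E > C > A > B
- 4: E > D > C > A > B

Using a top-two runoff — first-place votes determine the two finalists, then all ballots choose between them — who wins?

E

Round 1 first-place votes: A 0, B 9, C 0, D 16, E 14. D and E advance.
Runoff: D is ranked above E on 19 ballots, E above D on 20.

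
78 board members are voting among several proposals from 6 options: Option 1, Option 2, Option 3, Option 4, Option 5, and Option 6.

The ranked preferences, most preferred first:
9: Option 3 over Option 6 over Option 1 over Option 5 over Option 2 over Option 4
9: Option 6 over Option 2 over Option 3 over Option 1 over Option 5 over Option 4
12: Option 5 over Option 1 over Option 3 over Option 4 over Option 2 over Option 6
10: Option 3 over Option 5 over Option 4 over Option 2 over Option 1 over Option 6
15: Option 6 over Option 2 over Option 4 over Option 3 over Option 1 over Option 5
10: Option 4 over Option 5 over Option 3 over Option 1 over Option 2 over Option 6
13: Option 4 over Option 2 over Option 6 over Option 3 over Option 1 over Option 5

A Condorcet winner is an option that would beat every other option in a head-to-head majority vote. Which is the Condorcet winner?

Option 3

Option 3 vs Option 1: 66–12
Option 3 vs Option 2: 41–37
Option 3 vs Option 4: 40–38
Option 3 vs Option 5: 56–22
Option 3 vs Option 6: 41–37
Option 3 beats every other option.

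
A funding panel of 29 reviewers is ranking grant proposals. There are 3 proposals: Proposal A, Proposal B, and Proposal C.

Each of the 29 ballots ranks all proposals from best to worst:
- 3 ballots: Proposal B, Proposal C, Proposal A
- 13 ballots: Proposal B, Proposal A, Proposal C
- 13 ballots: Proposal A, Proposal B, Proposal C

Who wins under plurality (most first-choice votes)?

Proposal B

First-place votes: Proposal A 13, Proposal B 16, Proposal C 0.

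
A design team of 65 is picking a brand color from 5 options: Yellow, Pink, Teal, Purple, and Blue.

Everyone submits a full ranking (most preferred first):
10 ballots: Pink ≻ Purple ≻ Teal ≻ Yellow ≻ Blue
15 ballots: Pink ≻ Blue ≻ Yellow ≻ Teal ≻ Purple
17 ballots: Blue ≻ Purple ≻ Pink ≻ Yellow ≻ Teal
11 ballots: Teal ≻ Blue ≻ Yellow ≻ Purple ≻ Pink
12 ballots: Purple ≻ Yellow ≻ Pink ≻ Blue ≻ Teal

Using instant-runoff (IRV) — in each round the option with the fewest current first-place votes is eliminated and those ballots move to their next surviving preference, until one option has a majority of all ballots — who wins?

Pink

Round 1: Yellow 0, Pink 25, Teal 11, Purple 12, Blue 17. Yellow eliminated.
Round 2: Pink 25, Teal 11, Purple 12, Blue 17. Teal eliminated.
Round 3: Pink 25, Purple 12, Blue 28. Purple eliminated.
Round 4: Pink 37, Blue 28. Pink has a majority (≥33).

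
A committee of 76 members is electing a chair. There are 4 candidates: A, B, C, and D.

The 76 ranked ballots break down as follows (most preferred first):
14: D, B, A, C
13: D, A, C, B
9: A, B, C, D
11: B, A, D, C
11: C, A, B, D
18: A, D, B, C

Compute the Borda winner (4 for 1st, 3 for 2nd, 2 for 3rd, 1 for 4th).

A: 14×2 + 13×3 + 9×4 + 11×3 + 11×3 + 18×4 = 241
B: 14×3 + 13×1 + 9×3 + 11×4 + 11×2 + 18×2 = 184
C: 14×1 + 13×2 + 9×2 + 11×1 + 11×4 + 18×1 = 131
D: 14×4 + 13×4 + 9×1 + 11×2 + 11×1 + 18×3 = 204

A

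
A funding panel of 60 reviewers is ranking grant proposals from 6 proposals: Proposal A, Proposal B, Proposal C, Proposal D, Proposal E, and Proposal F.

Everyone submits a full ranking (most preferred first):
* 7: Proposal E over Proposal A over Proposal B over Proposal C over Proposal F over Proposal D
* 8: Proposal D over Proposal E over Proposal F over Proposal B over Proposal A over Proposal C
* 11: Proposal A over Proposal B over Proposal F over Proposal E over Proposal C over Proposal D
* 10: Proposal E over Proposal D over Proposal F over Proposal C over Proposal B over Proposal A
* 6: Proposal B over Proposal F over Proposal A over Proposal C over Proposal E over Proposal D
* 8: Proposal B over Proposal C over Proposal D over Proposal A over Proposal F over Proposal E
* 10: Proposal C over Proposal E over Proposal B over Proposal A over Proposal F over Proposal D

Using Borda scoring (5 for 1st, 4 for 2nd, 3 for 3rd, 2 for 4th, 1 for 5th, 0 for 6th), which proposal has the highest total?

Proposal B

Proposal A: 7×4 + 8×1 + 11×5 + 10×0 + 6×3 + 8×2 + 10×2 = 145
Proposal B: 7×3 + 8×2 + 11×4 + 10×1 + 6×5 + 8×5 + 10×3 = 191
Proposal C: 7×2 + 8×0 + 11×1 + 10×2 + 6×2 + 8×4 + 10×5 = 139
Proposal D: 7×0 + 8×5 + 11×0 + 10×4 + 6×0 + 8×3 + 10×0 = 104
Proposal E: 7×5 + 8×4 + 11×2 + 10×5 + 6×1 + 8×0 + 10×4 = 185
Proposal F: 7×1 + 8×3 + 11×3 + 10×3 + 6×4 + 8×1 + 10×1 = 136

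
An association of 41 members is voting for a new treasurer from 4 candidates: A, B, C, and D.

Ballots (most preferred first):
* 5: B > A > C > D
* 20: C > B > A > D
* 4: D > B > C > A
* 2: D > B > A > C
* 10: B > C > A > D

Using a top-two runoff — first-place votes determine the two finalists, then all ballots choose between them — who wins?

Round 1 first-place votes: A 0, B 15, C 20, D 6. C and B advance.
Runoff: C is ranked above B on 20 ballots, B above C on 21.

B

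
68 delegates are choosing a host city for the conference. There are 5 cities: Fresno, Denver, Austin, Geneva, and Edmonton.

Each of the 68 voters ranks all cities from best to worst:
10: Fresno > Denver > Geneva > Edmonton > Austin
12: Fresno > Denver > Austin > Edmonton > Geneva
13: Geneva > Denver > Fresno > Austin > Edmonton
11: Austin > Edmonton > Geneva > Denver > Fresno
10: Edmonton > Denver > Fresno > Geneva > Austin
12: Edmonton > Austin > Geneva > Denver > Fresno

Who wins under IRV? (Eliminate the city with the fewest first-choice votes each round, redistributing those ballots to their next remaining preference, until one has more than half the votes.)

Fresno

Round 1: Fresno 22, Denver 0, Austin 11, Geneva 13, Edmonton 22. Denver eliminated.
Round 2: Fresno 22, Austin 11, Geneva 13, Edmonton 22. Austin eliminated.
Round 3: Fresno 22, Geneva 13, Edmonton 33. Geneva eliminated.
Round 4: Fresno 35, Edmonton 33. Fresno has a majority (≥35).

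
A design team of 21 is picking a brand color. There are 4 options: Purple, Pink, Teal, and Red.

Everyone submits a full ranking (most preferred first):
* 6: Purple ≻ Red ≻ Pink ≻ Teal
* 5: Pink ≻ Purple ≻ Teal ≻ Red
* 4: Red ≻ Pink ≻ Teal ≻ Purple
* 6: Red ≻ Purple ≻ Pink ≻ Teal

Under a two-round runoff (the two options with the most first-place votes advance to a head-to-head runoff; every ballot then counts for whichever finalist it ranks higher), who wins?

Round 1 first-place votes: Purple 6, Pink 5, Teal 0, Red 10. Red and Purple advance.
Runoff: Red is ranked above Purple on 10 ballots, Purple above Red on 11.

Purple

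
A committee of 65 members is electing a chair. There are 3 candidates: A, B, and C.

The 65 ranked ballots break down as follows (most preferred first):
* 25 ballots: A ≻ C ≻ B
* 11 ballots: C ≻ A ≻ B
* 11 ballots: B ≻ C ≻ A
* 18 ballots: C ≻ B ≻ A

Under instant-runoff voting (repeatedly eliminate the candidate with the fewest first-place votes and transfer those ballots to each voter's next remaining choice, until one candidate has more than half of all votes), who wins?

Round 1: A 25, B 11, C 29. B eliminated.
Round 2: A 25, C 40. C has a majority (≥33).

C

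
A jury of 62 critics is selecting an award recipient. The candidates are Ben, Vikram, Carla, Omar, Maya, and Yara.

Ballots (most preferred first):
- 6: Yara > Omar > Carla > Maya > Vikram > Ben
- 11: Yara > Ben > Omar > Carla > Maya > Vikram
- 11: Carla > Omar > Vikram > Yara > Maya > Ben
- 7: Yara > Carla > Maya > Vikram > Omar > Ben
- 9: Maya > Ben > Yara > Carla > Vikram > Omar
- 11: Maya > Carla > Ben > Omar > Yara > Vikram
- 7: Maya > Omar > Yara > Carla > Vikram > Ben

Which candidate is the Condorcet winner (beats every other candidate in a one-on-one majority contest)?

Yara

Yara vs Ben: 42–20
Yara vs Vikram: 51–11
Yara vs Carla: 40–22
Yara vs Omar: 33–29
Yara vs Maya: 35–27
Yara beats every other candidate.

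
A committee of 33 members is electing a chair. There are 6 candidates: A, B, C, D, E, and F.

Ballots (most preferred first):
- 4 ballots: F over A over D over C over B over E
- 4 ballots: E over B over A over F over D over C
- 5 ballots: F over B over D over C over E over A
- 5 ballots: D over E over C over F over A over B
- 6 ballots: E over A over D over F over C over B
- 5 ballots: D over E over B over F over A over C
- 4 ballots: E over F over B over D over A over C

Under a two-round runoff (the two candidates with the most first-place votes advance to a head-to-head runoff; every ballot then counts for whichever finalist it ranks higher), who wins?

D

Round 1 first-place votes: A 0, B 0, C 0, D 10, E 14, F 9. E and D advance.
Runoff: E is ranked above D on 14 ballots, D above E on 19.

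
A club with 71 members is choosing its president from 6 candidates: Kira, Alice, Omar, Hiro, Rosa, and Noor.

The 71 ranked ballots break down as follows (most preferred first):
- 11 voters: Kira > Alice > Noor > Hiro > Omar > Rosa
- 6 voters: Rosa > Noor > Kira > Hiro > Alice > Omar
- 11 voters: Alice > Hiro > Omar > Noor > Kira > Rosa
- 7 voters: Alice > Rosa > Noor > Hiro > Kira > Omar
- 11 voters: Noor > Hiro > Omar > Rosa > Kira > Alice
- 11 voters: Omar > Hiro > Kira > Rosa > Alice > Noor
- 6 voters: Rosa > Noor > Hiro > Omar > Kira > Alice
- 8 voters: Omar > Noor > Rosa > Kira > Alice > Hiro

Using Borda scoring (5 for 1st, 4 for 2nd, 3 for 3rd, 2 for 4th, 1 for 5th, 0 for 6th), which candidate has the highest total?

Kira: 11×5 + 6×3 + 11×1 + 7×1 + 11×1 + 11×3 + 6×1 + 8×2 = 157
Alice: 11×4 + 6×1 + 11×5 + 7×5 + 11×0 + 11×1 + 6×0 + 8×1 = 159
Omar: 11×1 + 6×0 + 11×3 + 7×0 + 11×3 + 11×5 + 6×2 + 8×5 = 184
Hiro: 11×2 + 6×2 + 11×4 + 7×2 + 11×4 + 11×4 + 6×3 + 8×0 = 198
Rosa: 11×0 + 6×5 + 11×0 + 7×4 + 11×2 + 11×2 + 6×5 + 8×3 = 156
Noor: 11×3 + 6×4 + 11×2 + 7×3 + 11×5 + 11×0 + 6×4 + 8×4 = 211

Noor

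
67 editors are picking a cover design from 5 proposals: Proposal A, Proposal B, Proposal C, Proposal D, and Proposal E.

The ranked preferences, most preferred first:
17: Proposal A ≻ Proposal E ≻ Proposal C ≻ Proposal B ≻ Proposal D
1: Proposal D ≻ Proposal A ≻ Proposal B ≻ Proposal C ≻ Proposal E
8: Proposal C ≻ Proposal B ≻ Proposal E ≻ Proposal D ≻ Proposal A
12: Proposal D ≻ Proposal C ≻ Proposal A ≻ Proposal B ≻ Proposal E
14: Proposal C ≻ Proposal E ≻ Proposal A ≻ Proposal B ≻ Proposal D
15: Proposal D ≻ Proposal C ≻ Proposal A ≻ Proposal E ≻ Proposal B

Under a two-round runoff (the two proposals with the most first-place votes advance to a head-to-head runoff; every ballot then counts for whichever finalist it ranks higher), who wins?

Proposal C

Round 1 first-place votes: Proposal A 17, Proposal B 0, Proposal C 22, Proposal D 28, Proposal E 0. Proposal D and Proposal C advance.
Runoff: Proposal D is ranked above Proposal C on 28 ballots, Proposal C above Proposal D on 39.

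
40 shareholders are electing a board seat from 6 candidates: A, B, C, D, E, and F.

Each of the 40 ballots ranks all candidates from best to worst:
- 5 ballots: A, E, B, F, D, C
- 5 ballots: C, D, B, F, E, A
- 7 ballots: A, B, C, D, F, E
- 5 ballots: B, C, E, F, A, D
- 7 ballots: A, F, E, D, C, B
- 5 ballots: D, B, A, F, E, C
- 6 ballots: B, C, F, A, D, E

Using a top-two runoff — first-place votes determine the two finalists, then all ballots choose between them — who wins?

Round 1 first-place votes: A 19, B 11, C 5, D 5, E 0, F 0. A and B advance.
Runoff: A is ranked above B on 19 ballots, B above A on 21.

B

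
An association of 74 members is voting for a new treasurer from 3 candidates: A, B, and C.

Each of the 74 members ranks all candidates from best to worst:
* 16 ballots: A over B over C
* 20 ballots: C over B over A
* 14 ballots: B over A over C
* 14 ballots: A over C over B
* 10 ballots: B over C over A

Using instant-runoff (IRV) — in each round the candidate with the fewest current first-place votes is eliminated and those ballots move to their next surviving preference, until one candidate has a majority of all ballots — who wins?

Round 1: A 30, B 24, C 20. C eliminated.
Round 2: A 30, B 44. B has a majority (≥38).

B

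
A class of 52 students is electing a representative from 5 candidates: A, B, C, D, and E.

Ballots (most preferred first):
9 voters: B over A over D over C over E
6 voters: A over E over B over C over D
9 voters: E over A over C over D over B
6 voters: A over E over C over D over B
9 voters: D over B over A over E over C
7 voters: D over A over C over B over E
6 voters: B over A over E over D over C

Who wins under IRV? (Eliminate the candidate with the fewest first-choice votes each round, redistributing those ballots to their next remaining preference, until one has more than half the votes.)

Round 1: A 12, B 15, C 0, D 16, E 9. C eliminated.
Round 2: A 12, B 15, D 16, E 9. E eliminated.
Round 3: A 21, B 15, D 16. B eliminated.
Round 4: A 36, D 16. A has a majority (≥27).

A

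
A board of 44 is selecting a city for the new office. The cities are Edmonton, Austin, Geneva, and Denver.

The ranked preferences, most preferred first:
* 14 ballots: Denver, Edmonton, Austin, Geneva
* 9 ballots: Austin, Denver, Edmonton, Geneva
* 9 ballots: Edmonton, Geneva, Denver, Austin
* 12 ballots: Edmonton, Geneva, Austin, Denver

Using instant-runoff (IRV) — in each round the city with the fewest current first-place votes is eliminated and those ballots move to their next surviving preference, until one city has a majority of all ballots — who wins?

Round 1: Edmonton 21, Austin 9, Geneva 0, Denver 14. Geneva eliminated.
Round 2: Edmonton 21, Austin 9, Denver 14. Austin eliminated.
Round 3: Edmonton 21, Denver 23. Denver has a majority (≥23).

Denver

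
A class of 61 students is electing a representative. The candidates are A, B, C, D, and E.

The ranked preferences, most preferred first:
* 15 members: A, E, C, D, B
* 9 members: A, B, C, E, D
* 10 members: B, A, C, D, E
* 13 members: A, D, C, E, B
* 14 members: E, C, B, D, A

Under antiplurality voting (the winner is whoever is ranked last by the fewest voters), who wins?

C

Last-place votes: A 14, B 28, C 0, D 9, E 10.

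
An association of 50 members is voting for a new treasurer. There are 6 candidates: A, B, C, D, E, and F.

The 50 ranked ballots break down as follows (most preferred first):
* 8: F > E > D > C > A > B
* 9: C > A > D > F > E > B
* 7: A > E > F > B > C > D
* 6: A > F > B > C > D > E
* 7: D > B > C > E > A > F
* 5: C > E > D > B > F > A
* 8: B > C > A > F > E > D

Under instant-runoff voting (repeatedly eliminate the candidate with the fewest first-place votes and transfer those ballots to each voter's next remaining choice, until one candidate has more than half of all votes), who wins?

B

Round 1: A 13, B 8, C 14, D 7, E 0, F 8. E eliminated.
Round 2: A 13, B 8, C 14, D 7, F 8. D eliminated.
Round 3: A 13, B 15, C 14, F 8. F eliminated.
Round 4: A 13, B 15, C 22. A eliminated.
Round 5: B 28, C 22. B has a majority (≥26).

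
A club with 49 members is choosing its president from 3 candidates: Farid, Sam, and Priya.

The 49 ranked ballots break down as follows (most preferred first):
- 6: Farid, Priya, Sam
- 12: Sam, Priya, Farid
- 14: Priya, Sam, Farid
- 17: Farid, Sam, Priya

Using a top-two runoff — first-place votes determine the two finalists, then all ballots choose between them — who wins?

Priya

Round 1 first-place votes: Farid 23, Sam 12, Priya 14. Farid and Priya advance.
Runoff: Farid is ranked above Priya on 23 ballots, Priya above Farid on 26.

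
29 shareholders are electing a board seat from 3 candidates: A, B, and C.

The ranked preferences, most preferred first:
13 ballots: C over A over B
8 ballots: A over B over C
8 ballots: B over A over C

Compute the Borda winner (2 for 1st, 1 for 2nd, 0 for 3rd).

A

A: 13×1 + 8×2 + 8×1 = 37
B: 13×0 + 8×1 + 8×2 = 24
C: 13×2 + 8×0 + 8×0 = 26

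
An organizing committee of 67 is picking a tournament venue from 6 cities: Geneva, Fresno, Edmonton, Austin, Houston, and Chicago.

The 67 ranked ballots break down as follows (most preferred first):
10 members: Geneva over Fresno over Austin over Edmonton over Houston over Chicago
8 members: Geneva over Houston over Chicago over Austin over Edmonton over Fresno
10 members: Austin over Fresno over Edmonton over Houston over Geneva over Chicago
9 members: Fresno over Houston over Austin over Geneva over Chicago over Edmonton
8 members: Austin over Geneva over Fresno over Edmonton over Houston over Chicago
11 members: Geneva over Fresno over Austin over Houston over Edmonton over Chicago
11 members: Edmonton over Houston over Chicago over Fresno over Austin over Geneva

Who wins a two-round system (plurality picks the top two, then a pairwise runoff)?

Round 1 first-place votes: Geneva 29, Fresno 9, Edmonton 11, Austin 18, Houston 0, Chicago 0. Geneva and Austin advance.
Runoff: Geneva is ranked above Austin on 29 ballots, Austin above Geneva on 38.

Austin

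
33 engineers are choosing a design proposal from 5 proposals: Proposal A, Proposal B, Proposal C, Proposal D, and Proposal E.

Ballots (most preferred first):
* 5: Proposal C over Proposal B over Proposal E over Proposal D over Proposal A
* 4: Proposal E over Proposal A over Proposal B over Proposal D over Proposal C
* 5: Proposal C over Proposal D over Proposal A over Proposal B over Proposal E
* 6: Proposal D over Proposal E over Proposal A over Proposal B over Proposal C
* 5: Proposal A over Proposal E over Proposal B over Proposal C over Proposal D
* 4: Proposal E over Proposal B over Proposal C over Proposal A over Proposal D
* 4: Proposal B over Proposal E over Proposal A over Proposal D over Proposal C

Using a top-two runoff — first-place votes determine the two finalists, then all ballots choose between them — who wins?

Proposal E

Round 1 first-place votes: Proposal A 5, Proposal B 4, Proposal C 10, Proposal D 6, Proposal E 8. Proposal C and Proposal E advance.
Runoff: Proposal C is ranked above Proposal E on 10 ballots, Proposal E above Proposal C on 23.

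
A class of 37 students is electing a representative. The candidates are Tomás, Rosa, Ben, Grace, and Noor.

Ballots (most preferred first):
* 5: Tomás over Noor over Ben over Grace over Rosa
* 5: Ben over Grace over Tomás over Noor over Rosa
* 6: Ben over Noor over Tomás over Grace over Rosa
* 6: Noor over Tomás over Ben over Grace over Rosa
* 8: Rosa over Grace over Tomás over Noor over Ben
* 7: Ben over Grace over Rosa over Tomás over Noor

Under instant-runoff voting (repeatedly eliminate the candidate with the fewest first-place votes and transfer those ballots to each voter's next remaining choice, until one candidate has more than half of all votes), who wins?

Round 1: Tomás 5, Rosa 8, Ben 18, Grace 0, Noor 6. Grace eliminated.
Round 2: Tomás 5, Rosa 8, Ben 18, Noor 6. Tomás eliminated.
Round 3: Rosa 8, Ben 18, Noor 11. Rosa eliminated.
Round 4: Ben 18, Noor 19. Noor has a majority (≥19).

Noor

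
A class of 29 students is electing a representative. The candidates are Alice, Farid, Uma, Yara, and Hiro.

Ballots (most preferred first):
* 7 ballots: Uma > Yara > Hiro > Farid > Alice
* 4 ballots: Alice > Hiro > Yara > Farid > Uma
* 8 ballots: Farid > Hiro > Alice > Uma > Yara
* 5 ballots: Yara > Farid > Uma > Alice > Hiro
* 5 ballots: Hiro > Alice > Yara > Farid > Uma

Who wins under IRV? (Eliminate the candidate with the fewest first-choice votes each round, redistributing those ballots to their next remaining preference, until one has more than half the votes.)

Hiro

Round 1: Alice 4, Farid 8, Uma 7, Yara 5, Hiro 5. Alice eliminated.
Round 2: Farid 8, Uma 7, Yara 5, Hiro 9. Yara eliminated.
Round 3: Farid 13, Uma 7, Hiro 9. Uma eliminated.
Round 4: Farid 13, Hiro 16. Hiro has a majority (≥15).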